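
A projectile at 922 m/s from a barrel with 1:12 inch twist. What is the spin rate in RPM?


twist_m = 12*0.0254 = 0.3048 m
spin = v/twist = 922/0.3048 = 3024.934 rev/s
RPM = spin*60 = 3024.934*60 ≈ 181496 RPM

181496 RPM


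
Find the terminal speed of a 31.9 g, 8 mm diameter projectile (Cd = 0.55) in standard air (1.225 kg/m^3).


A = pi*(d/2)^2 = pi*(8/2000)^2 = 5.02655e-05 m^2
vt = sqrt(2mg/(Cd*rho*A)) = sqrt(2*0.0319*9.81/(0.55 * 1.225 * 5.02655e-05)) = 135.9 m/s

135.9 m/s


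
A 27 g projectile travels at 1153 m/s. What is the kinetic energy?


E = 0.5*m*v^2 = 0.5*0.027*1153^2 = 17947 J

17947 J


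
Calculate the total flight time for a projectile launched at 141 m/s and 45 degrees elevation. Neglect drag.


T = 2*v0*sin(theta)/g = 2*141*sin(45°)/9.81 = 20.33 s

20.33 s


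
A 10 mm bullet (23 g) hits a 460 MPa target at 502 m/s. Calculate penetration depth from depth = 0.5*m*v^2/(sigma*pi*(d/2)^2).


A = pi*(d/2)^2 = pi*(10/2)^2 = 78.5398 mm^2
E = 0.5*m*v^2 = 0.5*0.023*502^2 = 2898.05 J
depth = E/(sigma*A) = 2898.05 J / (460 MPa * 78.5398 mm^2) = 2898.05/(460 * 78.5398) m = 0.0802154 m ≈ 80.22 mm

80.22 mm


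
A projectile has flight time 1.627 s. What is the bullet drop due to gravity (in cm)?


drop = 0.5*g*t^2 = 0.5*9.81*1.627^2 = 12.9842 m ≈ 1298 cm

1298 cm


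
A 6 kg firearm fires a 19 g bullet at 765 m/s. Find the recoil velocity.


v_recoil = m_p * v_p / m_gun = 0.019 * 765 / 6 = 2.422 m/s

2.422 m/s


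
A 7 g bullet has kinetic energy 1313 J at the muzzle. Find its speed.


v = sqrt(2*E/m) = sqrt(2*1313/0.007) = 612.5 m/s

612.5 m/s


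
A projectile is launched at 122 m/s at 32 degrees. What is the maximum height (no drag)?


H = (v0*sin(theta))^2 / (2g) = (122*sin(32°))^2 / (2*9.81) = 213 m

213 m


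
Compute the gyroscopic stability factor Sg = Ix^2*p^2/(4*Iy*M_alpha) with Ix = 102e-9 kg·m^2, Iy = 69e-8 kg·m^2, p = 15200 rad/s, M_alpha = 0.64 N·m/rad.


Sg = Ix^2 * p^2 / (4 * Iy * M_alpha) = (102e-9)^2 * 15200^2 / (4 * 69e-8 * 0.64) = 1.361

1.361


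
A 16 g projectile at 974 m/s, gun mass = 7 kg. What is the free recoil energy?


v_r = m_p*v_p/m_gun = 0.016*974/7 = 2.22629 m/s, E_r = 0.5*m_gun*v_r^2 = 0.5*7*2.22629^2 = 17.35 J

17.35 J


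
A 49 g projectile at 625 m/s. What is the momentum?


p = m*v = 0.049*625 = 30.62 kg·m/s

30.62 kg·m/s


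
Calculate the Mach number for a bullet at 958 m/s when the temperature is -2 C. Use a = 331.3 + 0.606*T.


a = 331.3 + 0.606*(-2) = 330.088 m/s
M = v/a = 958/330.088 = 2.902

2.902


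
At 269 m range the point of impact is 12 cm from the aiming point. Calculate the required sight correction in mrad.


1 mrad subtends 1 cm per 10 m of range, so adj = error_cm / (dist_m / 10) = 12 / (269/10) = 0.4461 mrad

0.4461 mrad


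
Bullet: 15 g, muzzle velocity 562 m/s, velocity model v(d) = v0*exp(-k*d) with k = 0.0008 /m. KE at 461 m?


v = v0*exp(-k*d) = 562*exp(-0.0008*461) = 388.659 m/s
E = 0.5*m*v^2 = 0.5*0.015*388.659^2 = 1133 J

1133 J


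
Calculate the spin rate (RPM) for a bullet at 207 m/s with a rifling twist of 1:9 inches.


twist_m = 9*0.0254 = 0.2286 m
spin = v/twist = 207/0.2286 = 905.5118 rev/s
RPM = spin*60 = 905.5118*60 ≈ 54331 RPM

54331 RPM


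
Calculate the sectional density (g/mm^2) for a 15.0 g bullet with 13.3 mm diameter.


SD = m/d^2 = 15.0/13.3^2 = 0.0848 g/mm^2

0.0848 g/mm^2


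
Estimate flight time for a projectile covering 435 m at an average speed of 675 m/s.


t = d/v = 435/675 = 0.6444 s

0.6444 s


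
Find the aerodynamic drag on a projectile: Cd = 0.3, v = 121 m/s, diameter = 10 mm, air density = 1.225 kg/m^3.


A = pi*(d/2)^2 = pi*(10/2000)^2 = 7.85398e-05 m^2
Fd = 0.5*Cd*rho*A*v^2 = 0.5*0.3*1.225*7.85398e-05*121^2 = 0.2113 N

0.2113 N


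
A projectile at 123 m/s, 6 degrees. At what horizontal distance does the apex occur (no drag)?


R = v0^2*sin(2*theta)/g = 123^2*sin(2*6°)/9.81 = 320.642 m
apex_dist = R/2 = 320.642/2 = 160.3 m

160.3 m


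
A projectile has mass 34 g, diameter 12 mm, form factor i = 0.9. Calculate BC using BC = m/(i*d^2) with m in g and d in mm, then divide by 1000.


BC = m/(i*d^2*1000) = 34/(0.9 * 12^2 * 1000) = 0.0002623

0.0002623


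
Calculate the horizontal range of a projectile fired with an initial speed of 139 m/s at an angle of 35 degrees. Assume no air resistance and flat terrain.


R = v0^2 * sin(2*theta) / g = 139^2 * sin(2*35°) / 9.81 = 1851 m

1851 m


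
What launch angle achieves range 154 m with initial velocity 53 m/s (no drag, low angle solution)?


sin(2*theta) = R*g/v0^2 = 154*9.81/53^2 = 0.537821, theta = arcsin(0.537821)/2 = 16.27°

16.27 degrees


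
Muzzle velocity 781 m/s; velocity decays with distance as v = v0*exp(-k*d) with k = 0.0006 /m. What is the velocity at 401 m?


v = v0*exp(-k*d) = 781*exp(-0.0006*401) = 614 m/s

614 m/s


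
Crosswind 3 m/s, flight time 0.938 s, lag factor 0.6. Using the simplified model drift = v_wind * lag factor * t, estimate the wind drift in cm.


drift = v_wind * lag * t = 3 * 0.6 * 0.938 = 1.6884 m ≈ 168.8 cm

168.8 cm


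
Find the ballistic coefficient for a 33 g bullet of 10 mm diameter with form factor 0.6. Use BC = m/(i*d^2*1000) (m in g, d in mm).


BC = m/(i*d^2*1000) = 33/(0.6 * 10^2 * 1000) = 0.00055

0.00055


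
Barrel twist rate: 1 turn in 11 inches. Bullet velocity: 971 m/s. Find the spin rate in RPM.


twist_m = 11*0.0254 = 0.2794 m
spin = v/twist = 971/0.2794 = 3475.304 rev/s
RPM = spin*60 = 3475.304*60 ≈ 208518 RPM

208518 RPM


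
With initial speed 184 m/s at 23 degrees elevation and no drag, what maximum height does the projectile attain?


H = (v0*sin(theta))^2 / (2g) = (184*sin(23°))^2 / (2*9.81) = 263.4 m

263.4 m


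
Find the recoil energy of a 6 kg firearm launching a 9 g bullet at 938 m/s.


v_r = m_p*v_p/m_gun = 0.009*938/6 = 1.407 m/s, E_r = 0.5*m_gun*v_r^2 = 0.5*6*1.407^2 = 5.939 J

5.939 J


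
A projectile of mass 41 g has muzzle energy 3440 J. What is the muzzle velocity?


v = sqrt(2*E/m) = sqrt(2*3440/0.041) = 409.6 m/s

409.6 m/s


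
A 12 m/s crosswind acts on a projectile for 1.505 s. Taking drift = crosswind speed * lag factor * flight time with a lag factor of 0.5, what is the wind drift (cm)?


drift = v_wind * lag * t = 12 * 0.5 * 1.505 = 9.03 m ≈ 903 cm

903 cm


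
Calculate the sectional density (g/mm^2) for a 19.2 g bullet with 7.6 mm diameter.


SD = m/d^2 = 19.2/7.6^2 = 0.3324 g/mm^2

0.3324 g/mm^2


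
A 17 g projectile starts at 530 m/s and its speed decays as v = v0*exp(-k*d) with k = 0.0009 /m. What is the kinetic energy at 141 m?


v = v0*exp(-k*d) = 530*exp(-0.0009*141) = 466.836 m/s
E = 0.5*m*v^2 = 0.5*0.017*466.836^2 = 1852 J

1852 J


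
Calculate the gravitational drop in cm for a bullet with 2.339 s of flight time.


drop = 0.5*g*t^2 = 0.5*9.81*2.339^2 = 26.8349 m ≈ 2683 cm

2683 cm


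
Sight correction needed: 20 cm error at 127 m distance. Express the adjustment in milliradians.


1 mrad subtends 1 cm per 10 m of range, so adj = error_cm / (dist_m / 10) = 20 / (127/10) = 1.575 mrad

1.575 mrad


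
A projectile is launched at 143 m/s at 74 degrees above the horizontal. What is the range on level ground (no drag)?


R = v0^2 * sin(2*theta) / g = 143^2 * sin(2*74°) / 9.81 = 1105 m

1105 m


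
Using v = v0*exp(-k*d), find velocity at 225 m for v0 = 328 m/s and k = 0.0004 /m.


v = v0*exp(-k*d) = 328*exp(-0.0004*225) = 299.8 m/s

299.8 m/s


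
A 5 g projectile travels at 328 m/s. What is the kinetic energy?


E = 0.5*m*v^2 = 0.5*0.005*328^2 = 269 J

269 J


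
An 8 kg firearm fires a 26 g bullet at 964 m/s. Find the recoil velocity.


v_recoil = m_p * v_p / m_gun = 0.026 * 964 / 8 = 3.133 m/s

3.133 m/s


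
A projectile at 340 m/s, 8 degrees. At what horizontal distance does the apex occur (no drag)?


R = v0^2*sin(2*theta)/g = 340^2*sin(2*8°)/9.81 = 3248.08 m
apex_dist = R/2 = 3248.08/2 = 1624 m

1624 m


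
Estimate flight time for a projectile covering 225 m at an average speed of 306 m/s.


t = d/v = 225/306 = 0.7353 s

0.7353 s


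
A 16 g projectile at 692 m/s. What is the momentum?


p = m*v = 0.016*692 = 11.07 kg·m/s

11.07 kg·m/s


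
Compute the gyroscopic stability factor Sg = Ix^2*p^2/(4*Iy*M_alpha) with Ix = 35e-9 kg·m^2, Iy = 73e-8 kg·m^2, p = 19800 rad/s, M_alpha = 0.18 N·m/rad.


Sg = Ix^2 * p^2 / (4 * Iy * M_alpha) = (35e-9)^2 * 19800^2 / (4 * 73e-8 * 0.18) = 0.9137

0.9137


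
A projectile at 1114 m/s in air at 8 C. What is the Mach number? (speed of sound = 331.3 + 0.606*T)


a = 331.3 + 0.606*(8) = 336.148 m/s
M = v/a = 1114/336.148 = 3.314

3.314


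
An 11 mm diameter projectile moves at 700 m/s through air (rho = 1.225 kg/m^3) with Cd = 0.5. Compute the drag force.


A = pi*(d/2)^2 = pi*(11/2000)^2 = 9.50332e-05 m^2
Fd = 0.5*Cd*rho*A*v^2 = 0.5*0.5*1.225*9.50332e-05*700^2 = 14.26 N

14.26 N


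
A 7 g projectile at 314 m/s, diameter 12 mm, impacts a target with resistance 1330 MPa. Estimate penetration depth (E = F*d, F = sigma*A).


A = pi*(d/2)^2 = pi*(12/2)^2 = 113.097 mm^2
E = 0.5*m*v^2 = 0.5*0.007*314^2 = 345.086 J
depth = E/(sigma*A) = 345.086 J / (1330 MPa * 113.097 mm^2) = 345.086/(1330 * 113.097) m = 0.00229416 m ≈ 2.294 mm

2.294 mm


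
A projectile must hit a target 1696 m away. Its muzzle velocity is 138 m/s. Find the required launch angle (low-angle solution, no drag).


sin(2*theta) = R*g/v0^2 = 1696*9.81/138^2 = 0.873648, theta = arcsin(0.873648)/2 = 30.44°

30.44 degrees


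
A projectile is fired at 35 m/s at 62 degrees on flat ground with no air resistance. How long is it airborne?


T = 2*v0*sin(theta)/g = 2*35*sin(62°)/9.81 = 6.3 s

6.3 s


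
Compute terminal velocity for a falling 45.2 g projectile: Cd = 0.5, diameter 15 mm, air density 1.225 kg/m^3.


A = pi*(d/2)^2 = pi*(15/2000)^2 = 1.76715e-04 m^2
vt = sqrt(2mg/(Cd*rho*A)) = sqrt(2*0.0452*9.81/(0.5 * 1.225 * 1.76715e-04)) = 90.52 m/s

90.52 m/s


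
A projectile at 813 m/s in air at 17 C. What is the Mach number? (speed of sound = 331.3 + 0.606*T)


a = 331.3 + 0.606*(17) = 341.602 m/s
M = v/a = 813/341.602 = 2.38

2.38


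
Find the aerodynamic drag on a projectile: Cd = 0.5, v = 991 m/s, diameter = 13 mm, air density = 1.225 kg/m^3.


A = pi*(d/2)^2 = pi*(13/2000)^2 = 1.32732e-04 m^2
Fd = 0.5*Cd*rho*A*v^2 = 0.5*0.5*1.225*1.32732e-04*991^2 = 39.92 N

39.92 N


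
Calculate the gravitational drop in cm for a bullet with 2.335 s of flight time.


drop = 0.5*g*t^2 = 0.5*9.81*2.335^2 = 26.7432 m ≈ 2674 cm

2674 cm


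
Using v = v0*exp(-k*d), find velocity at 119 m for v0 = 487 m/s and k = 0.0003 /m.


v = v0*exp(-k*d) = 487*exp(-0.0003*119) = 469.9 m/s

469.9 m/s


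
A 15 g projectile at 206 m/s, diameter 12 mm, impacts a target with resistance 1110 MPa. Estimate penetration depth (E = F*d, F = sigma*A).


A = pi*(d/2)^2 = pi*(12/2)^2 = 113.097 mm^2
E = 0.5*m*v^2 = 0.5*0.015*206^2 = 318.27 J
depth = E/(sigma*A) = 318.27 J / (1110 MPa * 113.097 mm^2) = 318.27/(1110 * 113.097) m = 0.00253525 m ≈ 2.535 mm

2.535 mm


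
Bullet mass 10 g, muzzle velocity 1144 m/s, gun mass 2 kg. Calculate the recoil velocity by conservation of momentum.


v_recoil = m_p * v_p / m_gun = 0.01 * 1144 / 2 = 5.72 m/s

5.72 m/s


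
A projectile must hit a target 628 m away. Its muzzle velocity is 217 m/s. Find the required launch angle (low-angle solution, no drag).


sin(2*theta) = R*g/v0^2 = 628*9.81/217^2 = 0.130831, theta = arcsin(0.130831)/2 = 3.759°

3.759 degrees


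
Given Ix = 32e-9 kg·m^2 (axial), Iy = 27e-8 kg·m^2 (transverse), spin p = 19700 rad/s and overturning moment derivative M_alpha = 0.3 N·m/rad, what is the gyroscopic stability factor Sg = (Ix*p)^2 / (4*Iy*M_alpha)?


Sg = Ix^2 * p^2 / (4 * Iy * M_alpha) = (32e-9)^2 * 19700^2 / (4 * 27e-8 * 0.3) = 1.227

1.227


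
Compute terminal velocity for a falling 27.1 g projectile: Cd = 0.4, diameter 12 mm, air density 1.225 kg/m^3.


A = pi*(d/2)^2 = pi*(12/2000)^2 = 1.13097e-04 m^2
vt = sqrt(2mg/(Cd*rho*A)) = sqrt(2*0.0271*9.81/(0.4 * 1.225 * 1.13097e-04)) = 97.95 m/s

97.95 m/s


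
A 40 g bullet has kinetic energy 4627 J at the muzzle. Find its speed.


v = sqrt(2*E/m) = sqrt(2*4627/0.04) = 481 m/s

481 m/s


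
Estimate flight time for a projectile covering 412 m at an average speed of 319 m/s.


t = d/v = 412/319 = 1.292 s

1.292 s


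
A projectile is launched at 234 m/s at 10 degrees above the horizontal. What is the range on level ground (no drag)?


R = v0^2 * sin(2*theta) / g = 234^2 * sin(2*10°) / 9.81 = 1909 m

1909 m


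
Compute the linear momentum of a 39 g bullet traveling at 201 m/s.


p = m*v = 0.039*201 = 7.839 kg·m/s

7.839 kg·m/s


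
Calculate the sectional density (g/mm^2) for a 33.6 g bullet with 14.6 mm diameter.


SD = m/d^2 = 33.6/14.6^2 = 0.1576 g/mm^2

0.1576 g/mm^2


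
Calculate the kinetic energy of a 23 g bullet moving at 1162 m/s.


E = 0.5*m*v^2 = 0.5*0.023*1162^2 = 15528 J

15528 J


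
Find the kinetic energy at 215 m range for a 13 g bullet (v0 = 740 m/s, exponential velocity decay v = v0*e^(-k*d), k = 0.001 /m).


v = v0*exp(-k*d) = 740*exp(-0.001*215) = 596.841 m/s
E = 0.5*m*v^2 = 0.5*0.013*596.841^2 = 2315 J

2315 J


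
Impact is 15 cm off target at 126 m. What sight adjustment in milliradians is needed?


1 mrad subtends 1 cm per 10 m of range, so adj = error_cm / (dist_m / 10) = 15 / (126/10) = 1.19 mrad

1.19 mrad


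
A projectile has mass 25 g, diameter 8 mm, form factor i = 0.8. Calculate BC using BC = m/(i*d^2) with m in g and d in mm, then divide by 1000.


BC = m/(i*d^2*1000) = 25/(0.8 * 8^2 * 1000) = 0.0004883

0.0004883


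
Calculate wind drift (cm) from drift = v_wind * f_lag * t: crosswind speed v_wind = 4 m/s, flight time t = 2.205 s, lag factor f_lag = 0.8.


drift = v_wind * lag * t = 4 * 0.8 * 2.205 = 7.056 m ≈ 705.6 cm

705.6 cm


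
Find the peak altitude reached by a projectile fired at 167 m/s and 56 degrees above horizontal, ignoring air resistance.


H = (v0*sin(theta))^2 / (2g) = (167*sin(56°))^2 / (2*9.81) = 977 m

977 m


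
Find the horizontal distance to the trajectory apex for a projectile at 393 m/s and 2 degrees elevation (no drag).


R = v0^2*sin(2*theta)/g = 393^2*sin(2*2°)/9.81 = 1098.25 m
apex_dist = R/2 = 1098.25/2 = 549.1 m

549.1 m


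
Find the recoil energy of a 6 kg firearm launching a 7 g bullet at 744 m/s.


v_r = m_p*v_p/m_gun = 0.007*744/6 = 0.868 m/s, E_r = 0.5*m_gun*v_r^2 = 0.5*6*0.868^2 = 2.26 J

2.26 J


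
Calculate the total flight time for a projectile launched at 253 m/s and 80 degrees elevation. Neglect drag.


T = 2*v0*sin(theta)/g = 2*253*sin(80°)/9.81 = 50.8 s

50.8 s


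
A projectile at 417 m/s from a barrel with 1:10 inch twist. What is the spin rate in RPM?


twist_m = 10*0.0254 = 0.254 m
spin = v/twist = 417/0.254 = 1641.732 rev/s
RPM = spin*60 = 1641.732*60 ≈ 98504 RPM

98504 RPM


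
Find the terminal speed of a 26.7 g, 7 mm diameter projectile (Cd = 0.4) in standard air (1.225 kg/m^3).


A = pi*(d/2)^2 = pi*(7/2000)^2 = 3.84845e-05 m^2
vt = sqrt(2mg/(Cd*rho*A)) = sqrt(2*0.0267*9.81/(0.4 * 1.225 * 3.84845e-05)) = 166.7 m/s

166.7 m/s


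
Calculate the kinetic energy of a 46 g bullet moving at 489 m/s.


E = 0.5*m*v^2 = 0.5*0.046*489^2 = 5500 J

5500 J


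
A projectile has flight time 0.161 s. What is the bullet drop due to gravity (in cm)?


drop = 0.5*g*t^2 = 0.5*9.81*0.161^2 = 0.127143 m ≈ 12.71 cm

12.71 cm


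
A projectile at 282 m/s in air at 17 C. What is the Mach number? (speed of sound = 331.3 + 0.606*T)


a = 331.3 + 0.606*(17) = 341.602 m/s
M = v/a = 282/341.602 = 0.8255

0.8255


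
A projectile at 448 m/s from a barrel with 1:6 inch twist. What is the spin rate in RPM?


twist_m = 6*0.0254 = 0.1524 m
spin = v/twist = 448/0.1524 = 2939.633 rev/s
RPM = spin*60 = 2939.633*60 ≈ 176378 RPM

176378 RPM


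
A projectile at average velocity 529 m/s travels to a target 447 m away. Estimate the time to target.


t = d/v = 447/529 = 0.845 s

0.845 s


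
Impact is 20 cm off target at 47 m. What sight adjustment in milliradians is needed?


1 mrad subtends 1 cm per 10 m of range, so adj = error_cm / (dist_m / 10) = 20 / (47/10) = 4.255 mrad

4.255 mrad


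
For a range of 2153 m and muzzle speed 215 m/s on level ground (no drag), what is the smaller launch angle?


sin(2*theta) = R*g/v0^2 = 2153*9.81/215^2 = 0.456916, theta = arcsin(0.456916)/2 = 13.59°

13.59 degrees


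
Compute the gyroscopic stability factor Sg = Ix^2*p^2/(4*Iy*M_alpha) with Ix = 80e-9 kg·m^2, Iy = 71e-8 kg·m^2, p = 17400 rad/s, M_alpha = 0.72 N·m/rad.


Sg = Ix^2 * p^2 / (4 * Iy * M_alpha) = (80e-9)^2 * 17400^2 / (4 * 71e-8 * 0.72) = 0.9476

0.9476


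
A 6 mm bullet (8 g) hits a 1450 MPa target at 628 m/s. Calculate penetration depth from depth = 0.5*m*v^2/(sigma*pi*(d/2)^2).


A = pi*(d/2)^2 = pi*(6/2)^2 = 28.2743 mm^2
E = 0.5*m*v^2 = 0.5*0.008*628^2 = 1577.54 J
depth = E/(sigma*A) = 1577.54 J / (1450 MPa * 28.2743 mm^2) = 1577.54/(1450 * 28.2743) m = 0.0384786 m ≈ 38.48 mm

38.48 mm


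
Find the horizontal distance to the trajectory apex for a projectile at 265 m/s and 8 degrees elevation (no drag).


R = v0^2*sin(2*theta)/g = 265^2*sin(2*8°)/9.81 = 1973.15 m
apex_dist = R/2 = 1973.15/2 = 986.6 m

986.6 m


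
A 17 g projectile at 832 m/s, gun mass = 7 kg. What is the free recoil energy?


v_r = m_p*v_p/m_gun = 0.017*832/7 = 2.02057 m/s, E_r = 0.5*m_gun*v_r^2 = 0.5*7*2.02057^2 = 14.29 J

14.29 J


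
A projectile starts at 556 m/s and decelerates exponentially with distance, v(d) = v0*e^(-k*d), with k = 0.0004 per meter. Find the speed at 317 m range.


v = v0*exp(-k*d) = 556*exp(-0.0004*317) = 489.8 m/s

489.8 m/s


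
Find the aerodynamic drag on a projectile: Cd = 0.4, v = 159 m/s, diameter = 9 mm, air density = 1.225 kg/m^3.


A = pi*(d/2)^2 = pi*(9/2000)^2 = 6.36173e-05 m^2
Fd = 0.5*Cd*rho*A*v^2 = 0.5*0.4*1.225*6.36173e-05*159^2 = 0.394 N

0.394 N


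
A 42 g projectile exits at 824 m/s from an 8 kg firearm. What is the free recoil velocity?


v_recoil = m_p * v_p / m_gun = 0.042 * 824 / 8 = 4.326 m/s

4.326 m/s


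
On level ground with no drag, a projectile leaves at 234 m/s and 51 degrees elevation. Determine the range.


R = v0^2 * sin(2*theta) / g = 234^2 * sin(2*51°) / 9.81 = 5460 m

5460 m


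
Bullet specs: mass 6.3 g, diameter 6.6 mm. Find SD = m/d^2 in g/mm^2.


SD = m/d^2 = 6.3/6.6^2 = 0.1446 g/mm^2

0.1446 g/mm^2


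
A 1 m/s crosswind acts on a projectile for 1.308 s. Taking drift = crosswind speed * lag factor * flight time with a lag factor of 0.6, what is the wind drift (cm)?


drift = v_wind * lag * t = 1 * 0.6 * 1.308 = 0.7848 m ≈ 78.48 cm

78.48 cm


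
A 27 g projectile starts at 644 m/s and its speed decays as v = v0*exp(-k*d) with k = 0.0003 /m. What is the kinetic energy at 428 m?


v = v0*exp(-k*d) = 644*exp(-0.0003*428) = 566.399 m/s
E = 0.5*m*v^2 = 0.5*0.027*566.399^2 = 4331 J

4331 J


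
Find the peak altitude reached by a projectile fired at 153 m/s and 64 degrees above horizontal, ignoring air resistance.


H = (v0*sin(theta))^2 / (2g) = (153*sin(64°))^2 / (2*9.81) = 963.8 m

963.8 m


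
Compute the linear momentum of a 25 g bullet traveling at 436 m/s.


p = m*v = 0.025*436 = 10.9 kg·m/s

10.9 kg·m/s


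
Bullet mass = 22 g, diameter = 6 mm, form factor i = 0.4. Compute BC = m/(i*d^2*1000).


BC = m/(i*d^2*1000) = 22/(0.4 * 6^2 * 1000) = 0.001528

0.001528


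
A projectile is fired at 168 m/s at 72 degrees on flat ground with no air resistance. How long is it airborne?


T = 2*v0*sin(theta)/g = 2*168*sin(72°)/9.81 = 32.57 s

32.57 s


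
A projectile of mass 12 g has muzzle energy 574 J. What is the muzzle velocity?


v = sqrt(2*E/m) = sqrt(2*574/0.012) = 309.3 m/s

309.3 m/s


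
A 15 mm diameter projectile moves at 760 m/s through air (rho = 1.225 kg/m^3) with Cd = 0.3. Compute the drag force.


A = pi*(d/2)^2 = pi*(15/2000)^2 = 1.76715e-04 m^2
Fd = 0.5*Cd*rho*A*v^2 = 0.5*0.3*1.225*1.76715e-04*760^2 = 18.76 N

18.76 N


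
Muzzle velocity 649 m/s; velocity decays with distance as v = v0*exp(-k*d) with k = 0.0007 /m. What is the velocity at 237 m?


v = v0*exp(-k*d) = 649*exp(-0.0007*237) = 549.8 m/s

549.8 m/s


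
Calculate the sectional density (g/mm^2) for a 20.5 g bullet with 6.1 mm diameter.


SD = m/d^2 = 20.5/6.1^2 = 0.5509 g/mm^2

0.5509 g/mm^2


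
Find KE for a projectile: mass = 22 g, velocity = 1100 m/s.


E = 0.5*m*v^2 = 0.5*0.022*1100^2 = 13310 J

13310 J


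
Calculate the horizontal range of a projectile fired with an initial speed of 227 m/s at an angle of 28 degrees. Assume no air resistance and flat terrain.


R = v0^2 * sin(2*theta) / g = 227^2 * sin(2*28°) / 9.81 = 4355 m

4355 m


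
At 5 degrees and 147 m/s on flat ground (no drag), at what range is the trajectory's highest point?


R = v0^2*sin(2*theta)/g = 147^2*sin(2*5°)/9.81 = 382.504 m
apex_dist = R/2 = 382.504/2 = 191.3 m

191.3 m


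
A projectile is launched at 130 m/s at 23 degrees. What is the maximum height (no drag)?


H = (v0*sin(theta))^2 / (2g) = (130*sin(23°))^2 / (2*9.81) = 131.5 m

131.5 m


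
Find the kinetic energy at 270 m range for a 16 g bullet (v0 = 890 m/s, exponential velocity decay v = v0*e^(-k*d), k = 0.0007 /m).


v = v0*exp(-k*d) = 890*exp(-0.0007*270) = 736.73 m/s
E = 0.5*m*v^2 = 0.5*0.016*736.73^2 = 4342 J

4342 J


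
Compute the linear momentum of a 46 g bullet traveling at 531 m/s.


p = m*v = 0.046*531 = 24.43 kg·m/s

24.43 kg·m/s


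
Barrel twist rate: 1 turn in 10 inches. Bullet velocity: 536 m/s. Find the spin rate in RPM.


twist_m = 10*0.0254 = 0.254 m
spin = v/twist = 536/0.254 = 2110.236 rev/s
RPM = spin*60 = 2110.236*60 ≈ 126614 RPM

126614 RPM


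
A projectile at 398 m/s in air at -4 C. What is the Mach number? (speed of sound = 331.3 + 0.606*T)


a = 331.3 + 0.606*(-4) = 328.876 m/s
M = v/a = 398/328.876 = 1.21

1.21


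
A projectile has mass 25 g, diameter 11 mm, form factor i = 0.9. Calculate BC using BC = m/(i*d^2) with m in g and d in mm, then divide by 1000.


BC = m/(i*d^2*1000) = 25/(0.9 * 11^2 * 1000) = 0.0002296

0.0002296


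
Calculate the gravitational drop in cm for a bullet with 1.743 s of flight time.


drop = 0.5*g*t^2 = 0.5*9.81*1.743^2 = 14.9016 m ≈ 1490 cm

1490 cm


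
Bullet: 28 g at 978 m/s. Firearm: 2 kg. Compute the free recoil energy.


v_r = m_p*v_p/m_gun = 0.028*978/2 = 13.692 m/s, E_r = 0.5*m_gun*v_r^2 = 0.5*2*13.692^2 = 187.5 J

187.5 J


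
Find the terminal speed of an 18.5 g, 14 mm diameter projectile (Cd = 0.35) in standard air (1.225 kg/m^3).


A = pi*(d/2)^2 = pi*(14/2000)^2 = 1.53938e-04 m^2
vt = sqrt(2mg/(Cd*rho*A)) = sqrt(2*0.0185*9.81/(0.35 * 1.225 * 1.53938e-04)) = 74.16 m/s

74.16 m/s


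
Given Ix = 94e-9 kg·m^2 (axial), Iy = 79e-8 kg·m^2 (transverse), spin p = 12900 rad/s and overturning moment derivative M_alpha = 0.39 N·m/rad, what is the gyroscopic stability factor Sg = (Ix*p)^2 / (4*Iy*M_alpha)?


Sg = Ix^2 * p^2 / (4 * Iy * M_alpha) = (94e-9)^2 * 12900^2 / (4 * 79e-8 * 0.39) = 1.193

1.193


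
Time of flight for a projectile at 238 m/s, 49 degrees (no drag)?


T = 2*v0*sin(theta)/g = 2*238*sin(49°)/9.81 = 36.62 s

36.62 s


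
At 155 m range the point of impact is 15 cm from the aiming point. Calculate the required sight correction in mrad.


1 mrad subtends 1 cm per 10 m of range, so adj = error_cm / (dist_m / 10) = 15 / (155/10) = 0.9677 mrad

0.9677 mrad


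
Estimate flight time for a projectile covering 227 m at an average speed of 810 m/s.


t = d/v = 227/810 = 0.2802 s

0.2802 s


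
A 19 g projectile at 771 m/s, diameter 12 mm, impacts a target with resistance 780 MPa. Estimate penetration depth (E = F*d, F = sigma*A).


A = pi*(d/2)^2 = pi*(12/2)^2 = 113.097 mm^2
E = 0.5*m*v^2 = 0.5*0.019*771^2 = 5647.19 J
depth = E/(sigma*A) = 5647.19 J / (780 MPa * 113.097 mm^2) = 5647.19/(780 * 113.097) m = 0.0640155 m ≈ 64.02 mm

64.02 mm


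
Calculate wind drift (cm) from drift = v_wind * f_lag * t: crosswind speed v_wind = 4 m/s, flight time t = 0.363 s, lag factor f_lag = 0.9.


drift = v_wind * lag * t = 4 * 0.9 * 0.363 = 1.3068 m ≈ 130.7 cm

130.7 cm


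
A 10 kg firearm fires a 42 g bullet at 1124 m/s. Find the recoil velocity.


v_recoil = m_p * v_p / m_gun = 0.042 * 1124 / 10 = 4.721 m/s

4.721 m/s


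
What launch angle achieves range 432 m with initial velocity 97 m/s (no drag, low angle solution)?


sin(2*theta) = R*g/v0^2 = 432*9.81/97^2 = 0.450411, theta = arcsin(0.450411)/2 = 13.39°

13.39 degrees


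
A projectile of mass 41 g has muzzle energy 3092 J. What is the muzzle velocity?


v = sqrt(2*E/m) = sqrt(2*3092/0.041) = 388.4 m/s

388.4 m/s


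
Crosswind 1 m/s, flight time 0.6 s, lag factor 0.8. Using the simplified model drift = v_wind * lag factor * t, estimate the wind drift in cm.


drift = v_wind * lag * t = 1 * 0.8 * 0.6 = 0.48 m ≈ 48 cm

48 cm


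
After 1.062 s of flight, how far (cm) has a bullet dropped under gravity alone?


drop = 0.5*g*t^2 = 0.5*9.81*1.062^2 = 5.53207 m ≈ 553.2 cm

553.2 cm


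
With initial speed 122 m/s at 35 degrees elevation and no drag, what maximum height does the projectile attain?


H = (v0*sin(theta))^2 / (2g) = (122*sin(35°))^2 / (2*9.81) = 249.6 m

249.6 m


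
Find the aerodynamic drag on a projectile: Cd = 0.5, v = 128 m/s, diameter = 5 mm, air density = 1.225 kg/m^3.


A = pi*(d/2)^2 = pi*(5/2000)^2 = 1.96350e-05 m^2
Fd = 0.5*Cd*rho*A*v^2 = 0.5*0.5*1.225*1.96350e-05*128^2 = 0.09852 N

0.09852 N


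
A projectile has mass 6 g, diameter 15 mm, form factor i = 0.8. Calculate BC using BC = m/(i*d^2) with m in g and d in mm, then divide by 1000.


BC = m/(i*d^2*1000) = 6/(0.8 * 15^2 * 1000) = 3.333e-05

3.333e-05


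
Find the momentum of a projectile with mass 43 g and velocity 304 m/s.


p = m*v = 0.043*304 = 13.07 kg·m/s

13.07 kg·m/s


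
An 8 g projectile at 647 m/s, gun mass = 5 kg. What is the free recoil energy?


v_r = m_p*v_p/m_gun = 0.008*647/5 = 1.0352 m/s, E_r = 0.5*m_gun*v_r^2 = 0.5*5*1.0352^2 = 2.679 J

2.679 J


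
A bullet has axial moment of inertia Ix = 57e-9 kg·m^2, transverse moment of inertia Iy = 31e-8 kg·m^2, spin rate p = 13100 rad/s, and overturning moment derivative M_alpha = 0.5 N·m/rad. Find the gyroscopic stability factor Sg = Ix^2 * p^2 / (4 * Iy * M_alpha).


Sg = Ix^2 * p^2 / (4 * Iy * M_alpha) = (57e-9)^2 * 13100^2 / (4 * 31e-8 * 0.5) = 0.8993

0.8993


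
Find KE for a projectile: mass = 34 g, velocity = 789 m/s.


E = 0.5*m*v^2 = 0.5*0.034*789^2 = 10583 J

10583 J


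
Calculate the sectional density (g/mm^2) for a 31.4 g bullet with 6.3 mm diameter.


SD = m/d^2 = 31.4/6.3^2 = 0.7911 g/mm^2

0.7911 g/mm^2


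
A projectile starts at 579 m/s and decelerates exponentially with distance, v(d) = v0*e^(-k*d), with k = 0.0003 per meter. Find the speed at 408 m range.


v = v0*exp(-k*d) = 579*exp(-0.0003*408) = 512.3 m/s

512.3 m/s


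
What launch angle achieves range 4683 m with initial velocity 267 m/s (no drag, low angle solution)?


sin(2*theta) = R*g/v0^2 = 4683*9.81/267^2 = 0.644422, theta = arcsin(0.644422)/2 = 20.06°

20.06 degrees


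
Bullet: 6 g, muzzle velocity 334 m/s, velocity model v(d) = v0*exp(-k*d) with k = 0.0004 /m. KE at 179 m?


v = v0*exp(-k*d) = 334*exp(-0.0004*179) = 310.922 m/s
E = 0.5*m*v^2 = 0.5*0.006*310.922^2 = 290 J

290 J


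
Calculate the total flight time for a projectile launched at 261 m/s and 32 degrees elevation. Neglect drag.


T = 2*v0*sin(theta)/g = 2*261*sin(32°)/9.81 = 28.2 s

28.2 s


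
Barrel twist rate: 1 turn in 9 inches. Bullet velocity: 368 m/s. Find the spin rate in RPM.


twist_m = 9*0.0254 = 0.2286 m
spin = v/twist = 368/0.2286 = 1609.799 rev/s
RPM = spin*60 = 1609.799*60 ≈ 96588 RPM

96588 RPM


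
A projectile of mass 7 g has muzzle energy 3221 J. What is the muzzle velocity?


v = sqrt(2*E/m) = sqrt(2*3221/0.007) = 959.3 m/s

959.3 m/s


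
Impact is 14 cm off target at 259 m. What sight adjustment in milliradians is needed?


1 mrad subtends 1 cm per 10 m of range, so adj = error_cm / (dist_m / 10) = 14 / (259/10) = 0.5405 mrad

0.5405 mrad


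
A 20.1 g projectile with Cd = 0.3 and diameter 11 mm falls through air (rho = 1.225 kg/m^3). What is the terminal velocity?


A = pi*(d/2)^2 = pi*(11/2000)^2 = 9.50332e-05 m^2
vt = sqrt(2mg/(Cd*rho*A)) = sqrt(2*0.0201*9.81/(0.3 * 1.225 * 9.50332e-05)) = 106.3 m/s

106.3 m/s


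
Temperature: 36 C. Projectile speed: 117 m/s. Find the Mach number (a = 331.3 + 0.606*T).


a = 331.3 + 0.606*(36) = 353.116 m/s
M = v/a = 117/353.116 = 0.3313

0.3313


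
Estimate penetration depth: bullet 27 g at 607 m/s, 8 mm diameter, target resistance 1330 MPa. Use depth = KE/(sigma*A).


A = pi*(d/2)^2 = pi*(8/2)^2 = 50.2655 mm^2
E = 0.5*m*v^2 = 0.5*0.027*607^2 = 4974.06 J
depth = E/(sigma*A) = 4974.06 J / (1330 MPa * 50.2655 mm^2) = 4974.06/(1330 * 50.2655) m = 0.0744029 m ≈ 74.4 mm

74.4 mm


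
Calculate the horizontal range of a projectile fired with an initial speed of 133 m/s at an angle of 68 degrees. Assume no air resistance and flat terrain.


R = v0^2 * sin(2*theta) / g = 133^2 * sin(2*68°) / 9.81 = 1253 m

1253 m


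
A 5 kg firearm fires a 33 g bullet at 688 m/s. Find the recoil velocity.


v_recoil = m_p * v_p / m_gun = 0.033 * 688 / 5 = 4.541 m/s

4.541 m/s


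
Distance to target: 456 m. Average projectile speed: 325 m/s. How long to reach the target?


t = d/v = 456/325 = 1.403 s

1.403 s


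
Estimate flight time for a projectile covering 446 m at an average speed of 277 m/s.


t = d/v = 446/277 = 1.61 s

1.61 s


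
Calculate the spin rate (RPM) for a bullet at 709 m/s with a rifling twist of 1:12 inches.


twist_m = 12*0.0254 = 0.3048 m
spin = v/twist = 709/0.3048 = 2326.115 rev/s
RPM = spin*60 = 2326.115*60 ≈ 139567 RPM

139567 RPM


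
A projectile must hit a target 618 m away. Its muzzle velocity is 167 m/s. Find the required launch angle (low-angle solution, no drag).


sin(2*theta) = R*g/v0^2 = 618*9.81/167^2 = 0.217382, theta = arcsin(0.217382)/2 = 6.278°

6.278 degrees


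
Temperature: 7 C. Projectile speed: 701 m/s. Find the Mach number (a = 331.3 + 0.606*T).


a = 331.3 + 0.606*(7) = 335.542 m/s
M = v/a = 701/335.542 = 2.089

2.089


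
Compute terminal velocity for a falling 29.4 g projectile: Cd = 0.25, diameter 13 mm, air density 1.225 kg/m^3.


A = pi*(d/2)^2 = pi*(13/2000)^2 = 1.32732e-04 m^2
vt = sqrt(2mg/(Cd*rho*A)) = sqrt(2*0.0294*9.81/(0.25 * 1.225 * 1.32732e-04)) = 119.1 m/s

119.1 m/s


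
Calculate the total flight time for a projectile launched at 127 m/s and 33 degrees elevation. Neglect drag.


T = 2*v0*sin(theta)/g = 2*127*sin(33°)/9.81 = 14.1 s

14.1 s


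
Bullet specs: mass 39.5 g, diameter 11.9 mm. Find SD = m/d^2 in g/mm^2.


SD = m/d^2 = 39.5/11.9^2 = 0.2789 g/mm^2

0.2789 g/mm^2


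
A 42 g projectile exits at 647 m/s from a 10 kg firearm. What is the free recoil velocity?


v_recoil = m_p * v_p / m_gun = 0.042 * 647 / 10 = 2.717 m/s

2.717 m/s


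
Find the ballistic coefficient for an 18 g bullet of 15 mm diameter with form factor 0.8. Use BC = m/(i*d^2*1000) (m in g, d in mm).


BC = m/(i*d^2*1000) = 18/(0.8 * 15^2 * 1000) = 0.0001

0.0001


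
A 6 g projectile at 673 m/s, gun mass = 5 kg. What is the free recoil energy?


v_r = m_p*v_p/m_gun = 0.006*673/5 = 0.8076 m/s, E_r = 0.5*m_gun*v_r^2 = 0.5*5*0.8076^2 = 1.631 J

1.631 J


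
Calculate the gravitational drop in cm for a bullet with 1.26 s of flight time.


drop = 0.5*g*t^2 = 0.5*9.81*1.26^2 = 7.78718 m ≈ 778.7 cm

778.7 cm


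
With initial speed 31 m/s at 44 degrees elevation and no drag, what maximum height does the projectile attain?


H = (v0*sin(theta))^2 / (2g) = (31*sin(44°))^2 / (2*9.81) = 23.64 m

23.64 m


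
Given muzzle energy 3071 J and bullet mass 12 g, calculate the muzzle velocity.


v = sqrt(2*E/m) = sqrt(2*3071/0.012) = 715.4 m/s

715.4 m/s


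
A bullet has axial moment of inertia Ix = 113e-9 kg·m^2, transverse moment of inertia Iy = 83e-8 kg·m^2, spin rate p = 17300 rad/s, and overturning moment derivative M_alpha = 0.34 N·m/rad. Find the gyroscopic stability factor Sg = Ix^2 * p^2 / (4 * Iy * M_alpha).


Sg = Ix^2 * p^2 / (4 * Iy * M_alpha) = (113e-9)^2 * 17300^2 / (4 * 83e-8 * 0.34) = 3.386

3.386


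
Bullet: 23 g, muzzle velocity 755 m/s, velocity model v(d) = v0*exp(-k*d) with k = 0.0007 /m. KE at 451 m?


v = v0*exp(-k*d) = 755*exp(-0.0007*451) = 550.605 m/s
E = 0.5*m*v^2 = 0.5*0.023*550.605^2 = 3486 J

3486 J


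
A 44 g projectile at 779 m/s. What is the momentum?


p = m*v = 0.044*779 = 34.28 kg·m/s

34.28 kg·m/s


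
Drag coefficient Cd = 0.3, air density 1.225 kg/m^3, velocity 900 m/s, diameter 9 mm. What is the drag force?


A = pi*(d/2)^2 = pi*(9/2000)^2 = 6.36173e-05 m^2
Fd = 0.5*Cd*rho*A*v^2 = 0.5*0.3*1.225*6.36173e-05*900^2 = 9.469 N

9.469 N


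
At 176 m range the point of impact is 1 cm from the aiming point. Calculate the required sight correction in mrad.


1 mrad subtends 1 cm per 10 m of range, so adj = error_cm / (dist_m / 10) = 1 / (176/10) = 0.05682 mrad

0.05682 mrad


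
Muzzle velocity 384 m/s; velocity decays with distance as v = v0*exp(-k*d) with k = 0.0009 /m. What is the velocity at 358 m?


v = v0*exp(-k*d) = 384*exp(-0.0009*358) = 278.2 m/s

278.2 m/s


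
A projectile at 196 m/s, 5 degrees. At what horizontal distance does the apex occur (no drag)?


R = v0^2*sin(2*theta)/g = 196^2*sin(2*5°)/9.81 = 680.007 m
apex_dist = R/2 = 680.007/2 = 340 m

340 m


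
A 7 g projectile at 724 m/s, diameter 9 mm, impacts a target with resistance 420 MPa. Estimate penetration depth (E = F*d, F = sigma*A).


A = pi*(d/2)^2 = pi*(9/2)^2 = 63.6173 mm^2
E = 0.5*m*v^2 = 0.5*0.007*724^2 = 1834.62 J
depth = E/(sigma*A) = 1834.62 J / (420 MPa * 63.6173 mm^2) = 1834.62/(420 * 63.6173) m = 0.0686627 m ≈ 68.66 mm

68.66 mm


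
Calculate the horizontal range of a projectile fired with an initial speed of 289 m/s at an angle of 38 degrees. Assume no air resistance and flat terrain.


R = v0^2 * sin(2*theta) / g = 289^2 * sin(2*38°) / 9.81 = 8261 m

8261 m


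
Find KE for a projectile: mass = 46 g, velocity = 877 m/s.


E = 0.5*m*v^2 = 0.5*0.046*877^2 = 17690 J

17690 J


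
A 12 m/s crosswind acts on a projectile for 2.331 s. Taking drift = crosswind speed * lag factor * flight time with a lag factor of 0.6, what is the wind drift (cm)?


drift = v_wind * lag * t = 12 * 0.6 * 2.331 = 16.7832 m ≈ 1678 cm

1678 cm


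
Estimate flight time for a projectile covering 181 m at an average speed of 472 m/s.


t = d/v = 181/472 = 0.3835 s

0.3835 s


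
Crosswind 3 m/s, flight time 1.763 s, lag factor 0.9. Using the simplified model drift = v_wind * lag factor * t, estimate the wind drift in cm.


drift = v_wind * lag * t = 3 * 0.9 * 1.763 = 4.7601 m ≈ 476 cm

476 cm


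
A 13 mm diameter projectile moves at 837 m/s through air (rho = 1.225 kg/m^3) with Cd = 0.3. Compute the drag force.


A = pi*(d/2)^2 = pi*(13/2000)^2 = 1.32732e-04 m^2
Fd = 0.5*Cd*rho*A*v^2 = 0.5*0.3*1.225*1.32732e-04*837^2 = 17.09 N

17.09 N


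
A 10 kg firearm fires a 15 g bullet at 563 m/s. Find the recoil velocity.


v_recoil = m_p * v_p / m_gun = 0.015 * 563 / 10 = 0.8445 m/s

0.8445 m/s


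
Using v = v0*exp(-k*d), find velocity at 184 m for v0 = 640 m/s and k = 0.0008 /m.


v = v0*exp(-k*d) = 640*exp(-0.0008*184) = 552.4 m/s

552.4 m/s


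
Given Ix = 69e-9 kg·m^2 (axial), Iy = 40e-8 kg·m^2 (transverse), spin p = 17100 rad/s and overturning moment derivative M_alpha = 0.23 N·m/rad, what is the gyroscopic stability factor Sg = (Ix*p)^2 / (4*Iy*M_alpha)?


Sg = Ix^2 * p^2 / (4 * Iy * M_alpha) = (69e-9)^2 * 17100^2 / (4 * 40e-8 * 0.23) = 3.783

3.783


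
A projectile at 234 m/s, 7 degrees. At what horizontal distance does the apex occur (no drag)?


R = v0^2*sin(2*theta)/g = 234^2*sin(2*7°)/9.81 = 1350.32 m
apex_dist = R/2 = 1350.32/2 = 675.2 m

675.2 m


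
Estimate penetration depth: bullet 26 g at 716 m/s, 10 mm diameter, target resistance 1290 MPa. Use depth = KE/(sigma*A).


A = pi*(d/2)^2 = pi*(10/2)^2 = 78.5398 mm^2
E = 0.5*m*v^2 = 0.5*0.026*716^2 = 6664.53 J
depth = E/(sigma*A) = 6664.53 J / (1290 MPa * 78.5398 mm^2) = 6664.53/(1290 * 78.5398) m = 0.0657794 m ≈ 65.78 mm

65.78 mm


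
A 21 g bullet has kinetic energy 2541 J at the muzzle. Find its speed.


v = sqrt(2*E/m) = sqrt(2*2541/0.021) = 491.9 m/s

491.9 m/s


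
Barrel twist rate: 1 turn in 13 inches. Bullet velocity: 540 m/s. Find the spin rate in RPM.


twist_m = 13*0.0254 = 0.3302 m
spin = v/twist = 540/0.3302 = 1635.373 rev/s
RPM = spin*60 = 1635.373*60 ≈ 98122 RPM

98122 RPM


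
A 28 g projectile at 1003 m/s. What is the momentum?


p = m*v = 0.028*1003 = 28.08 kg·m/s

28.08 kg·m/s


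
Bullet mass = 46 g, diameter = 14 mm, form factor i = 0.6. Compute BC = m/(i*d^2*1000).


BC = m/(i*d^2*1000) = 46/(0.6 * 14^2 * 1000) = 0.0003912

0.0003912


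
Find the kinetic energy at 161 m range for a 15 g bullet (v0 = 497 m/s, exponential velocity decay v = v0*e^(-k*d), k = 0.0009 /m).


v = v0*exp(-k*d) = 497*exp(-0.0009*161) = 429.959 m/s
E = 0.5*m*v^2 = 0.5*0.015*429.959^2 = 1386 J

1386 J


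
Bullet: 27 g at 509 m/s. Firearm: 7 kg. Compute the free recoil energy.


v_r = m_p*v_p/m_gun = 0.027*509/7 = 1.96329 m/s, E_r = 0.5*m_gun*v_r^2 = 0.5*7*1.96329^2 = 13.49 J

13.49 J


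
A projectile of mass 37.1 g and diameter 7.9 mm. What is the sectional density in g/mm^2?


SD = m/d^2 = 37.1/7.9^2 = 0.5945 g/mm^2

0.5945 g/mm^2


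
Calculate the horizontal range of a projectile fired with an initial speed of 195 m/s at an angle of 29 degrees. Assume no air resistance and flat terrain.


R = v0^2 * sin(2*theta) / g = 195^2 * sin(2*29°) / 9.81 = 3287 m

3287 m


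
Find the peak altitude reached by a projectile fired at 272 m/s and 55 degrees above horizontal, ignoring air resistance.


H = (v0*sin(theta))^2 / (2g) = (272*sin(55°))^2 / (2*9.81) = 2530 m

2530 m


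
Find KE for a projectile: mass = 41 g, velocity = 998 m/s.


E = 0.5*m*v^2 = 0.5*0.041*998^2 = 20418 J

20418 J


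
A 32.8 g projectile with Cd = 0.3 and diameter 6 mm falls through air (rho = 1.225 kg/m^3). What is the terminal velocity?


A = pi*(d/2)^2 = pi*(6/2000)^2 = 2.82743e-05 m^2
vt = sqrt(2mg/(Cd*rho*A)) = sqrt(2*0.0328*9.81/(0.3 * 1.225 * 2.82743e-05)) = 248.9 m/s

248.9 m/s


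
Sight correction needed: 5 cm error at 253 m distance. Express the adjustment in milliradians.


1 mrad subtends 1 cm per 10 m of range, so adj = error_cm / (dist_m / 10) = 5 / (253/10) = 0.1976 mrad

0.1976 mrad


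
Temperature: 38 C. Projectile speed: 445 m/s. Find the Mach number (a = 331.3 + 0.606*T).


a = 331.3 + 0.606*(38) = 354.328 m/s
M = v/a = 445/354.328 = 1.256

1.256


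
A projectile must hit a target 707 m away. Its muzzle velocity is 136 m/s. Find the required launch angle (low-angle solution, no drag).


sin(2*theta) = R*g/v0^2 = 707*9.81/136^2 = 0.374982, theta = arcsin(0.374982)/2 = 11.01°

11.01 degrees
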